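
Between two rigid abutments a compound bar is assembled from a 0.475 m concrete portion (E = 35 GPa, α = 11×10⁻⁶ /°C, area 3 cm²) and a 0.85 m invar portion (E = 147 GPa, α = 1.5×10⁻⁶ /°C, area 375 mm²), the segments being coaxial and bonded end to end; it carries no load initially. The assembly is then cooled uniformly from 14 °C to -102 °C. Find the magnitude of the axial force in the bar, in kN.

P ≈ 12.4 kN (tensile)

If the supports were absent, the total length change would be Σ αᵢΔT Lᵢ = 11×10⁻⁶×116×475 + 1.5×10⁻⁶×116×850 = 0.754 mm.
The rigid supports impose zero overall length change; the single axial force P common to all segments must satisfy P Σ Lᵢ/(AᵢEᵢ) = δ_free.
The series flexibility is Σ Lᵢ/(AᵢEᵢ) = 475/(300×35×10³) + 850/(375×147×10³) = 6.066×10⁻⁵ mm/N.
Hence P = δ_free / Σ(L/AE) = 0.754/6.066×10⁻⁵ = 12.43 kN (tensile).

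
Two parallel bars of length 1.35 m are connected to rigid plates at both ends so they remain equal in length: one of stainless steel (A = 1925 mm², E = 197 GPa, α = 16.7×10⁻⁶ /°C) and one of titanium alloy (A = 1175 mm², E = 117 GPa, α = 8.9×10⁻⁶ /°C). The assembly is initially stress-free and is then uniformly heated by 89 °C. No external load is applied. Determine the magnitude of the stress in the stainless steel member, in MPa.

Both members must finish at the same length. With the larger α, the stainless steel tends to over-expand; the plates restrain it, putting the stainless steel in compression and the titanium alloy in tension. With no external load the two internal forces are equal and opposite, magnitude P.
Setting the final lengths equal and cancelling L: (α₁ − α₂)ΔT = P/(A₁E₁) + P/(A₂E₂).
|α₁ − α₂|·ΔT = 7.8×10⁻⁶ × 89 = 0.0006942.
1/(A₁E₁) + 1/(A₂E₂) = 1/(1925×197×10³) + 1/(1175×117×10³) = 9.911×10⁻⁹ N⁻¹.
P = 0.0006942 / 9.911×10⁻⁹ = 70040 N = 70.04 kN.
σ_{stainless steel} = P/A₁ = 70040/1925 = 36.39 MPa, compressive.

σ ≈ 36.4 MPa (compressive)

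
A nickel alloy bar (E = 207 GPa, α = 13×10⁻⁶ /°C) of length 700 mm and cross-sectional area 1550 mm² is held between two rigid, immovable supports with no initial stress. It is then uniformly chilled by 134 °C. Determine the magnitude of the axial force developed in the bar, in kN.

Full restraint means ε = 0, so the stress is σ = EαΔT = 207×10³ × 13×10⁻⁶ × 134 = 360.6 MPa.
P = AEαΔT = 1550 × 207×10³ × 13×10⁻⁶ × 134 = 558.9 kN (tensile).

P ≈ 559 kN (tensile)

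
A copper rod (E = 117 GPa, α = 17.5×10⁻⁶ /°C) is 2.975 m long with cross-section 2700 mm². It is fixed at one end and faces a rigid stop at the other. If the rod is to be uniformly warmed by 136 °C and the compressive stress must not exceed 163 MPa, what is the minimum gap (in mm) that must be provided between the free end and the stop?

With no wall the rod would lengthen by αΔT L = 17.5×10⁻⁶ × 136 × 2975 = 7.08 mm.
At the allowable stress the elastic shortening the wall may impose is σL/E = 163 × 2975 / (117×10³) = 4.145 mm.
So the gap has to take up the difference, g_min = δ_free − σL/E = 7.08 − 4.145 = 2.936 mm.

g ≈ 2.94 mm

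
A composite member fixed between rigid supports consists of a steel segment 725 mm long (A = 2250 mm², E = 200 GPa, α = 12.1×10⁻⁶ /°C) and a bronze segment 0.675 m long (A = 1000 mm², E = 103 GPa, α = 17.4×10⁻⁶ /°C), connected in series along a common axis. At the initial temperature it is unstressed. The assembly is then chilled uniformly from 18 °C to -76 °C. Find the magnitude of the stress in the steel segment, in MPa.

σ ≈ 105 MPa (tensile)

If the supports were absent, the total length change would be Σ αᵢΔT Lᵢ = 12.1×10⁻⁶×94×725 + 17.4×10⁻⁶×94×675 = 1.929 mm.
The rigid supports impose zero overall length change; the single axial force P common to all segments must satisfy P Σ Lᵢ/(AᵢEᵢ) = δ_free.
Σ Lᵢ/(AᵢEᵢ) = 725/(2250×200×10³) + 675/(1000×103×10³) = 8.165×10⁻⁶ mm/N.
Hence P = δ_free / Σ(L/AE) = 1.929/8.165×10⁻⁶ = 236.2 kN (tensile).
σ_{steel} = P / A = 236200 / 2250 = 105 MPa.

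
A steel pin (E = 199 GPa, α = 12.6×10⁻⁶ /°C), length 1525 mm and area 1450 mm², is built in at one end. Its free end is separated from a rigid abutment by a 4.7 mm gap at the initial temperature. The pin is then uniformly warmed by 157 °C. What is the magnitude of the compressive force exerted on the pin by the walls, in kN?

Free thermal elongation = αΔT L = 12.6×10⁻⁶ × 157 × 1525 = 3.017 mm.
This is smaller than the 4.7 mm clearance, so the pin expands freely without reaching the stop — the stress is zero.

P ≈ 0 kN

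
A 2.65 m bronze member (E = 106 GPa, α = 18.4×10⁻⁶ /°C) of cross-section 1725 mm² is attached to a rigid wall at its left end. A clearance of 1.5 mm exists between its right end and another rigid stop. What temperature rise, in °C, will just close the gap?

Contact occurs when the free expansion equals the gap: αΔT L = 1.5 mm.
ΔT = 1.5 / (18.4×10⁻⁶ × 2650) = 30.76 °C.

ΔT ≈ 30.8 °C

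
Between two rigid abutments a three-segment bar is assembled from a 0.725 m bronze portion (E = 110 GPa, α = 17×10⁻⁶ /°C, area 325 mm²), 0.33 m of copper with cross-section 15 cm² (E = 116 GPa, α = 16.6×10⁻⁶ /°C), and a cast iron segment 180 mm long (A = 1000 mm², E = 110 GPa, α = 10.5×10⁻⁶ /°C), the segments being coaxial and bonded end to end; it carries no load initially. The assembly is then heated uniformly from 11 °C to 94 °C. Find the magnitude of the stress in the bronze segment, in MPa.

Free thermal expansion of the whole bar: Σ αᵢΔT Lᵢ = 17×10⁻⁶×83×725 + 16.6×10⁻⁶×83×330 + 10.5×10⁻⁶×83×180 = 1.635 mm.
The rigid supports impose zero overall length change; the single axial force P common to all segments must satisfy P Σ Lᵢ/(AᵢEᵢ) = δ_free.
The series flexibility is Σ Lᵢ/(AᵢEᵢ) = 725/(325×110×10³) + 330/(1500×116×10³) + 180/(1000×110×10³) = 2.381×10⁻⁵ mm/N.
Hence P = δ_free / Σ(L/AE) = 1.635/2.381×10⁻⁵ = 68.64 kN (compressive).
σ_{bronze} = P / A = 68640 / 325 = 211.2 MPa.

σ ≈ 211 MPa (compressive)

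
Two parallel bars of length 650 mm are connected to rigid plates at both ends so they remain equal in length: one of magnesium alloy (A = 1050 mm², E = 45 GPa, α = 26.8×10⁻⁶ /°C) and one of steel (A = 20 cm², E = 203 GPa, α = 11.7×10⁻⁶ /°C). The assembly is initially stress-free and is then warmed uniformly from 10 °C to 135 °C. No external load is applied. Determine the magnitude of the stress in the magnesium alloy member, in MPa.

The magnesium alloy has the larger α, so on heating it would change length more than the steel if both were free. The rigid plates force a common final length, so the magnesium alloy is put into compression and the steel into tension, with equal and opposite forces P (no external load).
Compatibility of the two members (thermal + elastic change equal): (α₁ − α₂)ΔT = P·[1/(A₁E₁) + 1/(A₂E₂)].
|α₁ − α₂|·ΔT = 15.1×10⁻⁶ × 125 = 0.001888.
1/(A₁E₁) + 1/(A₂E₂) = 1/(1050×45×10³) + 1/(2000×203×10³) = 2.363×10⁻⁸ N⁻¹.
P = 0.001888 / 2.363×10⁻⁸ = 79890 N = 79.89 kN.
σ_{magnesium alloy} = P/A₁ = 79890/1050 = 76.08 MPa, compressive.

σ ≈ 76.1 MPa (compressive)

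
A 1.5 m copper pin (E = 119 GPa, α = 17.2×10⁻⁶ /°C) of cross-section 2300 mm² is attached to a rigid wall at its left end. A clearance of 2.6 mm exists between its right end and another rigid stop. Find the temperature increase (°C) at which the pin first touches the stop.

The gap closes when αΔT L = 2.6 mm, since the pin is still unstressed at that instant.
So ΔT = g/(αL) = 2.6/(17.2×10⁻⁶ × 1500) = 100.8 °C.

ΔT ≈ 101 °C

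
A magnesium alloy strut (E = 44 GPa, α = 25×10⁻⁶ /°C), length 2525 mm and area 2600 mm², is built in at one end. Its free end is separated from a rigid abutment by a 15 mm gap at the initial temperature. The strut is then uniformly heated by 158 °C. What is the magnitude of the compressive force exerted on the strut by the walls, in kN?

P ≈ 0 kN

Free thermal elongation = αΔT L = 25×10⁻⁶ × 158 × 2525 = 9.974 mm.
This is smaller than the 15 mm clearance, so the strut expands freely without reaching the stop — the stress is zero.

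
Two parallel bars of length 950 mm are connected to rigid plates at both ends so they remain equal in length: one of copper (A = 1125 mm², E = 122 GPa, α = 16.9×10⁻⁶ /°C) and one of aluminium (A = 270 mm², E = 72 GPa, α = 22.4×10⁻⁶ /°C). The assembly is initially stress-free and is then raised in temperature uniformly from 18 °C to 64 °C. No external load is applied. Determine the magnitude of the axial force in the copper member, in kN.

The aluminium has the larger α, so on heating it would change length more than the copper if both were free. The rigid plates force a common final length, so the aluminium is put into compression and the copper into tension, with equal and opposite forces P (no external load).
Setting the final lengths equal and cancelling L: (α₁ − α₂)ΔT = P/(A₁E₁) + P/(A₂E₂).
|α₁ − α₂|·ΔT = 5.5×10⁻⁶ × 46 = 0.000253.
1/(A₁E₁) + 1/(A₂E₂) = 1/(1125×122×10³) + 1/(270×72×10³) = 5.873×10⁻⁸ N⁻¹.
So P = 0.000253 / 5.873×10⁻⁸ = 4.308 kN.

P ≈ 4.31 kN (tensile in the copper)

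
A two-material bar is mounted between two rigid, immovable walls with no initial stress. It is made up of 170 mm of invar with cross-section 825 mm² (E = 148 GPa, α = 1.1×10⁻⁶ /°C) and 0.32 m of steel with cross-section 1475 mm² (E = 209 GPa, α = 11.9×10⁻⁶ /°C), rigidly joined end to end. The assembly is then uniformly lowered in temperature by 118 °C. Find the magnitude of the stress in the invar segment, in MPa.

σ ≈ 235 MPa (tensile)

With the walls removed the bar would change length by δ_free = Σ αᵢΔT Lᵢ = 1.1×10⁻⁶×118×170 + 11.9×10⁻⁶×118×320 = 0.4714 mm.
The rigid supports impose zero overall length change; the single axial force P common to all segments must satisfy P Σ Lᵢ/(AᵢEᵢ) = δ_free.
The series flexibility is Σ Lᵢ/(AᵢEᵢ) = 170/(825×148×10³) + 320/(1475×209×10³) = 2.43×10⁻⁶ mm/N.
Hence P = δ_free / Σ(L/AE) = 0.4714/2.43×10⁻⁶ = 194 kN (tensile).
σ_{invar} = P / A = 194000 / 825 = 235.1 MPa.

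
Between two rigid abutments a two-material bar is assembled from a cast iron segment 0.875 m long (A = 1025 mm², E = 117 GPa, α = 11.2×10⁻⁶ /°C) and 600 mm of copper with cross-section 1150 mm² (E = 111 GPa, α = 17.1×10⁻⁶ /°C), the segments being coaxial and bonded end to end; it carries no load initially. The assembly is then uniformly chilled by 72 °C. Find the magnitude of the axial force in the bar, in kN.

P ≈ 120 kN (tensile)

If the supports were absent, the total length change would be Σ αᵢΔT Lᵢ = 11.2×10⁻⁶×72×875 + 17.1×10⁻⁶×72×600 = 1.444 mm.
The walls prevent any net length change, so an axial force P (same in every segment) develops. Compatibility: P · Σ Lᵢ/(AᵢEᵢ) = δ_free.
The series flexibility is Σ Lᵢ/(AᵢEᵢ) = 875/(1025×117×10³) + 600/(1150×111×10³) = 1.2×10⁻⁵ mm/N.
P = 1.444 / 1.2×10⁻⁵ = 120400 N = 120.4 kN, tensile.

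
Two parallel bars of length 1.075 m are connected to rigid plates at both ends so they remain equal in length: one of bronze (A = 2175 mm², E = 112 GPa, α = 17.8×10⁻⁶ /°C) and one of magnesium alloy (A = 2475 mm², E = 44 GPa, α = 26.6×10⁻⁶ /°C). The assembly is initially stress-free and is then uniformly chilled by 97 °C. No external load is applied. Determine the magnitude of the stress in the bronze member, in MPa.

The magnesium alloy has the larger α, so on cooling it would change length more than the bronze if both were free. The rigid plates force a common final length, so the magnesium alloy is put into tension and the bronze into compression, with equal and opposite forces P (no external load).
Equating the net (thermal + elastic) strains gives |α₁ − α₂|·ΔT = P·[1/(A₁E₁) + 1/(A₂E₂)].
|α₁ − α₂|·ΔT = 8.8×10⁻⁶ × 97 = 0.0008536.
1/(A₁E₁) + 1/(A₂E₂) = 1/(2175×112×10³) + 1/(2475×44×10³) = 1.329×10⁻⁸ N⁻¹.
So P = 0.0008536 / 1.329×10⁻⁸ = 64.24 kN.
σ_{bronze} = P/A₁ = 64240/2175 = 29.54 MPa, compressive.

σ ≈ 29.5 MPa (compressive)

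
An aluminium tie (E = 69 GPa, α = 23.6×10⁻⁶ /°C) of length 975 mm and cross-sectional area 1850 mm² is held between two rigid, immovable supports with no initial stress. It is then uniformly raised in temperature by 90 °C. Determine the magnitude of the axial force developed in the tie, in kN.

P ≈ 271 kN (compressive)

Full restraint means ε = 0, so the stress is σ = EαΔT = 69×10³ × 23.6×10⁻⁶ × 90 = 146.6 MPa.
Then P = σA = 146.6 × 1850 mm² = 271.1 kN, compressive.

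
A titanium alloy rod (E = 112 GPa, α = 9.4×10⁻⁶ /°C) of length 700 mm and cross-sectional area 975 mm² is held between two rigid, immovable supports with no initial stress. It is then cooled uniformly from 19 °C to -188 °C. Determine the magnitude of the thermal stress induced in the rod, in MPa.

With length fixed, the mechanical strain must cancel the thermal strain αΔT = 9.4×10⁻⁶ × 207 = 1945.8×10⁻⁶.
Hence σ = E·αΔT = 112×10³ × 1945.8×10⁻⁶ = 217.9 MPa, tensile.

σ ≈ 218 MPa (tensile)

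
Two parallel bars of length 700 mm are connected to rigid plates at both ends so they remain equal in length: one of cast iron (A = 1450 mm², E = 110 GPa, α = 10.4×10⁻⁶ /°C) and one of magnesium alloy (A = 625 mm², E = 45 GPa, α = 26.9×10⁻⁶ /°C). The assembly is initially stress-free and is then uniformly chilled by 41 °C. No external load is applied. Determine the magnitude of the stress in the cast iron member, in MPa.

σ ≈ 11.2 MPa (compressive)

Both members must finish at the same length. With the larger α, the magnesium alloy tends to over-contract; the plates restrain it, putting the magnesium alloy in tension and the cast iron in compression. With no external load the two internal forces are equal and opposite, magnitude P.
Equating the net (thermal + elastic) strains gives |α₁ − α₂|·ΔT = P·[1/(A₁E₁) + 1/(A₂E₂)].
|α₁ − α₂|·ΔT = 16.5×10⁻⁶ × 41 = 0.0006765.
1/(A₁E₁) + 1/(A₂E₂) = 1/(1450×110×10³) + 1/(625×45×10³) = 4.183×10⁻⁸ N⁻¹.
So P = 0.0006765 / 4.183×10⁻⁸ = 16.17 kN.
σ_{cast iron} = P/A₁ = 16170/1450 = 11.15 MPa, compressive.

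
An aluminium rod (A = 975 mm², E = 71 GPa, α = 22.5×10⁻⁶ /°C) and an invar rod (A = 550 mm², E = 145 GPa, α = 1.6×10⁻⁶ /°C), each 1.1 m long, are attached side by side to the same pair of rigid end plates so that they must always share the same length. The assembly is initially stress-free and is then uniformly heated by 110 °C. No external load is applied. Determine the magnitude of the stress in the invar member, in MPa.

Both members must finish at the same length. With the larger α, the aluminium tends to over-expand; the plates restrain it, putting the aluminium in compression and the invar in tension. With no external load the two internal forces are equal and opposite, magnitude P.
Setting the final lengths equal and cancelling L: (α₁ − α₂)ΔT = P/(A₁E₁) + P/(A₂E₂).
|α₁ − α₂|·ΔT = 20.9×10⁻⁶ × 110 = 0.002299.
1/(A₁E₁) + 1/(A₂E₂) = 1/(975×71×10³) + 1/(550×145×10³) = 2.698×10⁻⁸ N⁻¹.
P = 0.002299 / 2.698×10⁻⁸ = 85200 N = 85.2 kN.
σ_{invar} = P/A₂ = 85200/550 = 154.9 MPa, tensile.

σ ≈ 155 MPa (tensile)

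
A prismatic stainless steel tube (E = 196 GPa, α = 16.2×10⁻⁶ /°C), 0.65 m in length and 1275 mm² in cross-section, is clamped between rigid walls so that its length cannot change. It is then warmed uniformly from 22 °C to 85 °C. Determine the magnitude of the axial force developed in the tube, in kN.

The ends cannot move, so σ = EαΔT = 196×10³ × 16.2×10⁻⁶ × 63 = 200 MPa.
Then P = σA = 200 × 1275 mm² = 255 kN, compressive.

P ≈ 255 kN (compressive)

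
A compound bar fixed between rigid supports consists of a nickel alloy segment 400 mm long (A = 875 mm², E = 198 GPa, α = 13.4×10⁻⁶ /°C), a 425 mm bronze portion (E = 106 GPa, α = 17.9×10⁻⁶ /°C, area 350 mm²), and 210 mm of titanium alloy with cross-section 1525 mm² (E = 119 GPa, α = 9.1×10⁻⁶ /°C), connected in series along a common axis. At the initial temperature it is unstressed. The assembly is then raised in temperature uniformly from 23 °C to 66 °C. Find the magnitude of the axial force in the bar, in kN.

With the walls removed the bar would change length by δ_free = Σ αᵢΔT Lᵢ = 13.4×10⁻⁶×43×400 + 17.9×10⁻⁶×43×425 + 9.1×10⁻⁶×43×210 = 0.6398 mm.
The walls prevent any net length change, so an axial force P (same in every segment) develops. Compatibility: P · Σ Lᵢ/(AᵢEᵢ) = δ_free.
The series flexibility is Σ Lᵢ/(AᵢEᵢ) = 400/(875×198×10³) + 425/(350×106×10³) + 210/(1525×119×10³) = 1.492×10⁻⁵ mm/N.
So P = 0.6398 / 1.492×10⁻⁵ = 42.88 kN, compressive.

P ≈ 42.9 kN (compressive)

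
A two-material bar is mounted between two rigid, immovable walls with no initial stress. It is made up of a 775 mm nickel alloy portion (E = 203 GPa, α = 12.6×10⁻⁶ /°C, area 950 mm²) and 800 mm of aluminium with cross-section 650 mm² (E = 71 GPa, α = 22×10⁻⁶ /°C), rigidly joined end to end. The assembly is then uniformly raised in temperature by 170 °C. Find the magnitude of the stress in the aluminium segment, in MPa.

σ ≈ 335 MPa (compressive)

If the supports were absent, the total length change would be Σ αᵢΔT Lᵢ = 12.6×10⁻⁶×170×775 + 22×10⁻⁶×170×800 = 4.652 mm.
Since the ends are fixed, an axial force P builds up, equal in every segment, with P · Σ Lᵢ/(AᵢEᵢ) = δ_free.
Σ Lᵢ/(AᵢEᵢ) = 775/(950×203×10³) + 800/(650×71×10³) = 2.135×10⁻⁵ mm/N.
Hence P = δ_free / Σ(L/AE) = 4.652/2.135×10⁻⁵ = 217.9 kN (compressive).
σ_{aluminium} = P / A = 217900 / 650 = 335.2 MPa.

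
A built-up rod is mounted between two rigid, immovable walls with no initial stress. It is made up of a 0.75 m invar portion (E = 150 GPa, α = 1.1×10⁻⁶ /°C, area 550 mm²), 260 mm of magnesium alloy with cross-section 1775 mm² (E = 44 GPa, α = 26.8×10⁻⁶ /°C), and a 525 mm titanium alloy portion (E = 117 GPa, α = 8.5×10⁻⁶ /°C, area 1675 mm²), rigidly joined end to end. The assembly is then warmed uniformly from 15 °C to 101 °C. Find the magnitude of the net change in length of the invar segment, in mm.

If the supports were absent, the total length change would be Σ αᵢΔT Lᵢ = 1.1×10⁻⁶×86×750 + 26.8×10⁻⁶×86×260 + 8.5×10⁻⁶×86×525 = 1.054 mm.
The walls prevent any net length change, so an axial force P (same in every segment) develops. Compatibility: P · Σ Lᵢ/(AᵢEᵢ) = δ_free.
The series flexibility is Σ Lᵢ/(AᵢEᵢ) = 750/(550×150×10³) + 260/(1775×44×10³) + 525/(1675×117×10³) = 1.51×10⁻⁵ mm/N.
So P = 1.054 / 1.51×10⁻⁵ = 69.8 kN, compressive.
For the invar segment, free thermal change = 1.1×10⁻⁶×86×750 = 0.07095 mm and elastic change from P = 69800×750/(550×150×10³) = 0.6346 mm; these oppose, so the net change is 0.564 mm (segment shortens).

|ΔL| ≈ 0.564 mm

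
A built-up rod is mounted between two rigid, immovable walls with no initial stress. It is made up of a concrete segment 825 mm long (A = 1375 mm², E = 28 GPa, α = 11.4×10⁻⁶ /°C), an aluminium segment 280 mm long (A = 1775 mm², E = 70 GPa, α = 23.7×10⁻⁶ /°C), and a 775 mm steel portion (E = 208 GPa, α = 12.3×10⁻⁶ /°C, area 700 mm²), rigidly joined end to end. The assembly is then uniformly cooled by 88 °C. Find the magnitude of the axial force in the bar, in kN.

P ≈ 77.6 kN (tensile)

If the supports were absent, the total length change would be Σ αᵢΔT Lᵢ = 11.4×10⁻⁶×88×825 + 23.7×10⁻⁶×88×280 + 12.3×10⁻⁶×88×775 = 2.25 mm.
Since the ends are fixed, an axial force P builds up, equal in every segment, with P · Σ Lᵢ/(AᵢEᵢ) = δ_free.
The series flexibility is Σ Lᵢ/(AᵢEᵢ) = 825/(1375×28×10³) + 280/(1775×70×10³) + 775/(700×208×10³) = 2.9×10⁻⁵ mm/N.
P = 2.25 / 2.9×10⁻⁵ = 77590 N = 77.59 kN, tensile.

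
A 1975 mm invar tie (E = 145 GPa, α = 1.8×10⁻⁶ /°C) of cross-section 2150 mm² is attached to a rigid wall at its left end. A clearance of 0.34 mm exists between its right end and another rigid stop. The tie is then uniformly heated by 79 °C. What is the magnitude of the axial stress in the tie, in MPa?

σ ≈ 0 MPa

If the wall were absent the tie would grow by αΔT L = 1.8×10⁻⁶ × 79 × 1975 = 0.2808 mm.
Since δ_free = 0.281 mm is less than the 0.34 mm gap, the tie never touches the wall. No axial force develops.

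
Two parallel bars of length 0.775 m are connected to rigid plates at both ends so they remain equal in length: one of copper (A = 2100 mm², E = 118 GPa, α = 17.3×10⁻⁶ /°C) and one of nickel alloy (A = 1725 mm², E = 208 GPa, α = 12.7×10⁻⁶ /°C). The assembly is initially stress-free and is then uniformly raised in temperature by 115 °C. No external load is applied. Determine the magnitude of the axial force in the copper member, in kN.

Both members must finish at the same length. With the larger α, the copper tends to over-expand; the plates restrain it, putting the copper in compression and the nickel alloy in tension. With no external load the two internal forces are equal and opposite, magnitude P.
Compatibility of the two members (thermal + elastic change equal): (α₁ − α₂)ΔT = P·[1/(A₁E₁) + 1/(A₂E₂)].
|α₁ − α₂|·ΔT = 4.6×10⁻⁶ × 115 = 0.000529.
1/(A₁E₁) + 1/(A₂E₂) = 1/(2100×118×10³) + 1/(1725×208×10³) = 6.823×10⁻⁹ N⁻¹.
So P = 0.000529 / 6.823×10⁻⁹ = 77.54 kN.

P ≈ 77.5 kN (compressive in the copper)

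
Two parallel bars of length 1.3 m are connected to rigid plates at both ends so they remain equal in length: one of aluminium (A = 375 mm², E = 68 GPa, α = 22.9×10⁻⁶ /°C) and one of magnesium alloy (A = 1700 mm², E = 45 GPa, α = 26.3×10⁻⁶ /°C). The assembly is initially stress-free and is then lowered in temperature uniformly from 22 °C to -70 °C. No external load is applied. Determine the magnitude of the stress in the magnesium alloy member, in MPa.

σ ≈ 3.52 MPa (tensile)

The magnesium alloy has the larger α, so on cooling it would change length more than the aluminium if both were free. The rigid plates force a common final length, so the magnesium alloy is put into tension and the aluminium into compression, with equal and opposite forces P (no external load).
Setting the final lengths equal and cancelling L: (α₁ − α₂)ΔT = P/(A₁E₁) + P/(A₂E₂).
|α₁ − α₂|·ΔT = 3.4×10⁻⁶ × 92 = 0.0003128.
1/(A₁E₁) + 1/(A₂E₂) = 1/(375×68×10³) + 1/(1700×45×10³) = 5.229×10⁻⁸ N⁻¹.
P = 0.0003128 / 5.229×10⁻⁸ = 5982 N = 5.982 kN.
σ_{magnesium alloy} = P/A₂ = 5982/1700 = 3.519 MPa, tensile.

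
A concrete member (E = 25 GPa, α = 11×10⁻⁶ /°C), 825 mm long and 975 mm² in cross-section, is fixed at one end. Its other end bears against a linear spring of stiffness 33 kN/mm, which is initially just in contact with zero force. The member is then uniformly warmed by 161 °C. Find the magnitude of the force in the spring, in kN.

P ≈ 22.8 kN

Free thermal expansion: δ_free = αΔT L = 11×10⁻⁶ × 161 × 825 = 1.461 mm.
Let P be the compressive force at the spring. The member shortens elastically by PL/(AE) and the spring compresses by P/k; together these equal δ_free.
So P = δ_free / [L/(AE) + 1/k] = 1.461 / [ 825/(975×25×10³) + 1/(33×10³) ].
P = 1.461 / 6.415×10⁻⁵ = 22780 N.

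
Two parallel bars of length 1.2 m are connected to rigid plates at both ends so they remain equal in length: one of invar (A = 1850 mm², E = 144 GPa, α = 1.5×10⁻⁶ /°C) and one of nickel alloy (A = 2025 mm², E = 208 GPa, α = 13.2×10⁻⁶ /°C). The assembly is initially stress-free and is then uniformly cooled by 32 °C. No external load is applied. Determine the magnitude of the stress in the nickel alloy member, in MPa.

The nickel alloy has the larger α, so on cooling it would change length more than the invar if both were free. The rigid plates force a common final length, so the nickel alloy is put into tension and the invar into compression, with equal and opposite forces P (no external load).
Equating the net (thermal + elastic) strains gives |α₁ − α₂|·ΔT = P·[1/(A₁E₁) + 1/(A₂E₂)].
|α₁ − α₂|·ΔT = 11.7×10⁻⁶ × 32 = 0.0003744.
1/(A₁E₁) + 1/(A₂E₂) = 1/(1850×144×10³) + 1/(2025×208×10³) = 6.128×10⁻⁹ N⁻¹.
So P = 0.0003744 / 6.128×10⁻⁹ = 61.1 kN.
σ_{nickel alloy} = P/A₂ = 61100/2025 = 30.17 MPa, tensile.

σ ≈ 30.2 MPa (tensile)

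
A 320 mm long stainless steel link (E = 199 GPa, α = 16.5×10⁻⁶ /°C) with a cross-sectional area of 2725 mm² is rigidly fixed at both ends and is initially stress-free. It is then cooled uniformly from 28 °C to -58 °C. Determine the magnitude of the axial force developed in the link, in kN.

With zero net strain, σ = E·αΔT = 199 GPa × 16.5×10⁻⁶ × 86 = 282.4 MPa.
Axial force P = σA = 282.4 × 2725 = 769500 N = 769.5 kN, tensile.

P ≈ 769 kN (tensile)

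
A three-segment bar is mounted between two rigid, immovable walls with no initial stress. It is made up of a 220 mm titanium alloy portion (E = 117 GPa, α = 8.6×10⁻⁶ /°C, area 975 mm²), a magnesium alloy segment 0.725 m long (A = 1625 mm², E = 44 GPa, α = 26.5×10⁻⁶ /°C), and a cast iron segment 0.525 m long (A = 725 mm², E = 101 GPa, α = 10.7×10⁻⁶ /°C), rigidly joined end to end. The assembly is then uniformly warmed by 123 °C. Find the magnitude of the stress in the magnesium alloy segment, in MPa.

σ ≈ 105 MPa (compressive)

If the supports were absent, the total length change would be Σ αᵢΔT Lᵢ = 8.6×10⁻⁶×123×220 + 26.5×10⁻⁶×123×725 + 10.7×10⁻⁶×123×525 = 3.287 mm.
The walls prevent any net length change, so an axial force P (same in every segment) develops. Compatibility: P · Σ Lᵢ/(AᵢEᵢ) = δ_free.
The series flexibility is Σ Lᵢ/(AᵢEᵢ) = 220/(975×117×10³) + 725/(1625×44×10³) + 525/(725×101×10³) = 1.924×10⁻⁵ mm/N.
Hence P = δ_free / Σ(L/AE) = 3.287/1.924×10⁻⁵ = 170.8 kN (compressive).
σ_{magnesium alloy} = P / A = 170800 / 1625 = 105.1 MPa.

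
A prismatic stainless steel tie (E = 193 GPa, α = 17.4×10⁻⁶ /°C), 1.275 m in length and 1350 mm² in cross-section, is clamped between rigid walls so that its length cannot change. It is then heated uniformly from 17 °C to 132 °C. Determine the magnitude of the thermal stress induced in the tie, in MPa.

σ ≈ 386 MPa (compressive)

The supports are rigid, so the total axial strain is zero. The restrained thermal strain is ε = αΔT = 17.4×10⁻⁶ × 115 = 2001×10⁻⁶.
σ = EαΔT = 193×10³ × 17.4×10⁻⁶ × 115 = 386.2 MPa (compressive; the tie is trying to expand).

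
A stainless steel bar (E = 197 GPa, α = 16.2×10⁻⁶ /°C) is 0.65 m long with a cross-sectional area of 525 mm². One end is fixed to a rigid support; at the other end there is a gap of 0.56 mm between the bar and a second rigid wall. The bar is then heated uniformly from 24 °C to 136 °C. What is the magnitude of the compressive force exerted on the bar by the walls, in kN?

P ≈ 98.5 kN

Free thermal elongation = αΔT L = 16.2×10⁻⁶ × 112 × 650 = 1.179 mm.
After closing the 0.56 mm clearance, 1.179 − 0.56 = 0.6194 mm of expansion remains to be suppressed by the wall.
That suppressed elongation corresponds to σ = E·Δ/L = 197×10³ × 0.6194/650 = 187.7 MPa.
P = σA = 187.7 × 525 = 98.55 kN.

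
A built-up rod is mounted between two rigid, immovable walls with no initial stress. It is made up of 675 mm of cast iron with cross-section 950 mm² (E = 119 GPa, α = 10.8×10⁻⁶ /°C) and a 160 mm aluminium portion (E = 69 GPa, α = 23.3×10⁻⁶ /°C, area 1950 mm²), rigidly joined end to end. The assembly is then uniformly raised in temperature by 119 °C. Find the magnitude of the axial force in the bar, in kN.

P ≈ 183 kN (compressive)

With the walls removed the bar would change length by δ_free = Σ αᵢΔT Lᵢ = 10.8×10⁻⁶×119×675 + 23.3×10⁻⁶×119×160 = 1.311 mm.
The walls prevent any net length change, so an axial force P (same in every segment) develops. Compatibility: P · Σ Lᵢ/(AᵢEᵢ) = δ_free.
Σ Lᵢ/(AᵢEᵢ) = 675/(950×119×10³) + 160/(1950×69×10³) = 7.16×10⁻⁶ mm/N.
So P = 1.311 / 7.16×10⁻⁶ = 183.1 kN, compressive.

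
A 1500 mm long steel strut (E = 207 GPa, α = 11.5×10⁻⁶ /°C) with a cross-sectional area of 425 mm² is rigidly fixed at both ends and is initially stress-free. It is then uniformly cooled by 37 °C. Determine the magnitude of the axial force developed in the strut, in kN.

P ≈ 37.4 kN (tensile)

Full restraint means ε = 0, so the stress is σ = EαΔT = 207×10³ × 11.5×10⁻⁶ × 37 = 88.08 MPa.
Axial force P = σA = 88.08 × 425 = 37430 N = 37.43 kN, tensile.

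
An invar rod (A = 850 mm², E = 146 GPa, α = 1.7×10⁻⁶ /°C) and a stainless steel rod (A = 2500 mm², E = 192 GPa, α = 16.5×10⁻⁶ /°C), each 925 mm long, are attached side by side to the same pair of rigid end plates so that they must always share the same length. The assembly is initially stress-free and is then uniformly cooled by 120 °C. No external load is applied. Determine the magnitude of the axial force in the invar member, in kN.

P ≈ 175 kN (compressive in the invar)

The stainless steel has the larger α, so on cooling it would change length more than the invar if both were free. The rigid plates force a common final length, so the stainless steel is put into tension and the invar into compression, with equal and opposite forces P (no external load).
Compatibility of the two members (thermal + elastic change equal): (α₁ − α₂)ΔT = P·[1/(A₁E₁) + 1/(A₂E₂)].
|α₁ − α₂|·ΔT = 14.8×10⁻⁶ × 120 = 0.001776.
1/(A₁E₁) + 1/(A₂E₂) = 1/(850×146×10³) + 1/(2500×192×10³) = 1.014×10⁻⁸ N⁻¹.
So P = 0.001776 / 1.014×10⁻⁸ = 175.1 kN.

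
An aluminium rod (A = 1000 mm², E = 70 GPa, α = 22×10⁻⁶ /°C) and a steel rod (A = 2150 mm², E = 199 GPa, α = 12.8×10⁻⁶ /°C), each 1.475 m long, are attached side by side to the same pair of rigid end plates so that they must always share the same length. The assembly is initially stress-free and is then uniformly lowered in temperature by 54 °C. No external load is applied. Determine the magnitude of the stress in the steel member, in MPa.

σ ≈ 13.9 MPa (compressive)

Equilibrium of a rigid end plate with no external load gives equal and opposite internal forces ±P in the two members. Since α_{aluminium} > α_{steel}, cooling drives the aluminium into tension and the steel into compression.
Setting the final lengths equal and cancelling L: (α₁ − α₂)ΔT = P/(A₁E₁) + P/(A₂E₂).
|α₁ − α₂|·ΔT = 9.2×10⁻⁶ × 54 = 0.0004968.
1/(A₁E₁) + 1/(A₂E₂) = 1/(1000×70×10³) + 1/(2150×199×10³) = 1.662×10⁻⁸ N⁻¹.
P = 0.0004968 / 1.662×10⁻⁸ = 29890 N = 29.89 kN.
σ_{steel} = P/A₂ = 29890/2150 = 13.9 MPa, compressive.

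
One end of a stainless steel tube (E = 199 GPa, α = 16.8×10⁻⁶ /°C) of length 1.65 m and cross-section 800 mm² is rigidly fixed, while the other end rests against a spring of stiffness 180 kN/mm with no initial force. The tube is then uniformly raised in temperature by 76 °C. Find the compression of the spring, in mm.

The unrestrained thermal change is αΔT L = 16.8×10⁻⁶ × 76 × 1650 = 2.107 mm.
With a force P in the spring, the elastic change of the tube is PL/(AE) and that of the spring is P/k; compatibility requires their sum to equal δ_free.
So P = δ_free / [L/(AE) + 1/k] = 2.107 / [ 1650/(800×199×10³) + 1/(180×10³) ].
P = 2.107 / 1.592×10⁻⁵ = 132300 N.
Spring compression = P/k = 132300/(180×10³) = 0.7352 mm.

δ ≈ 0.735 mm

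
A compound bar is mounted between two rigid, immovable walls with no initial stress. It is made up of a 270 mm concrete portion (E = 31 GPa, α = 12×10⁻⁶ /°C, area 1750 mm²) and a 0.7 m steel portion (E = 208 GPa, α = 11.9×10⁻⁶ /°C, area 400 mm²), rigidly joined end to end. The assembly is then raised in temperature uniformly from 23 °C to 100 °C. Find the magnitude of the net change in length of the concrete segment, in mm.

|ΔL| ≈ 0.0816 mm

If the supports were absent, the total length change would be Σ αᵢΔT Lᵢ = 12×10⁻⁶×77×270 + 11.9×10⁻⁶×77×700 = 0.8909 mm.
Since the ends are fixed, an axial force P builds up, equal in every segment, with P · Σ Lᵢ/(AᵢEᵢ) = δ_free.
Σ Lᵢ/(AᵢEᵢ) = 270/(1750×31×10³) + 700/(400×208×10³) = 1.339×10⁻⁵ mm/N.
So P = 0.8909 / 1.339×10⁻⁵ = 66.53 kN, compressive.
For the concrete segment, free thermal change = 12×10⁻⁶×77×270 = 0.2495 mm and elastic change from P = 66530×270/(1750×31×10³) = 0.3311 mm; these oppose, so the net change is 0.0816 mm (segment shortens).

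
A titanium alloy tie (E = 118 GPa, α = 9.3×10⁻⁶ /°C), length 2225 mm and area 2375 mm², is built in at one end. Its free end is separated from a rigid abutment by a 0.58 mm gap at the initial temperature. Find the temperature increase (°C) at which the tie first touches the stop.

ΔT ≈ 28 °C

Contact occurs when the free expansion equals the gap: αΔT L = 0.58 mm.
ΔT = 0.58 / (9.3×10⁻⁶ × 2225) = 28.03 °C.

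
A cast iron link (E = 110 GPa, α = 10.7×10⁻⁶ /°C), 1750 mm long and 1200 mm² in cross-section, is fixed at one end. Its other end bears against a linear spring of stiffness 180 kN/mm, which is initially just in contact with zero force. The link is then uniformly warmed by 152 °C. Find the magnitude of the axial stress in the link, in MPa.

σ ≈ 126 MPa (compressive)

The unrestrained thermal change is αΔT L = 10.7×10⁻⁶ × 152 × 1750 = 2.846 mm.
With a force P in the spring, the elastic change of the link is PL/(AE) and that of the spring is P/k; compatibility requires their sum to equal δ_free.
So P = δ_free / [L/(AE) + 1/k] = 2.846 / [ 1750/(1200×110×10³) + 1/(180×10³) ].
P = 2.846 / 1.881×10⁻⁵ = 151300 N.
σ = P/A = 151300/1200 = 126.1 MPa.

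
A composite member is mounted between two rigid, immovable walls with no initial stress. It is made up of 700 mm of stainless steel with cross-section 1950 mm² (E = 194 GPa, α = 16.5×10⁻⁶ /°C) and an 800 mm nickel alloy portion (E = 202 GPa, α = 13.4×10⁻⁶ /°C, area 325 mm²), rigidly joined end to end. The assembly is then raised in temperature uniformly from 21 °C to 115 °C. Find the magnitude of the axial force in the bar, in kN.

With the walls removed the bar would change length by δ_free = Σ αᵢΔT Lᵢ = 16.5×10⁻⁶×94×700 + 13.4×10⁻⁶×94×800 = 2.093 mm.
The rigid supports impose zero overall length change; the single axial force P common to all segments must satisfy P Σ Lᵢ/(AᵢEᵢ) = δ_free.
The series flexibility is Σ Lᵢ/(AᵢEᵢ) = 700/(1950×194×10³) + 800/(325×202×10³) = 1.404×10⁻⁵ mm/N.
P = 2.093 / 1.404×10⁻⁵ = 149100 N = 149.1 kN, compressive.

P ≈ 149 kN (compressive)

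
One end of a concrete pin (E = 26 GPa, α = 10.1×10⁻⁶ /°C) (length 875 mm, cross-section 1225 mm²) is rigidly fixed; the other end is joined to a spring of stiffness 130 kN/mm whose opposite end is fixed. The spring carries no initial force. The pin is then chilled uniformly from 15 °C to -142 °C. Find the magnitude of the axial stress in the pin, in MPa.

σ ≈ 32.2 MPa (tensile)

The unrestrained thermal change is αΔT L = 10.1×10⁻⁶ × 157 × 875 = 1.387 mm.
Let P be the tensile force in the spring. The pin extends elastically by PL/(AE) and the spring stretches by P/k; together these equal δ_free.
So P = δ_free / [L/(AE) + 1/k] = 1.387 / [ 875/(1225×26×10³) + 1/(130×10³) ].
P = 1.387 / 3.516×10⁻⁵ = 39460 N.
σ = P/A = 39460/1225 = 32.21 MPa.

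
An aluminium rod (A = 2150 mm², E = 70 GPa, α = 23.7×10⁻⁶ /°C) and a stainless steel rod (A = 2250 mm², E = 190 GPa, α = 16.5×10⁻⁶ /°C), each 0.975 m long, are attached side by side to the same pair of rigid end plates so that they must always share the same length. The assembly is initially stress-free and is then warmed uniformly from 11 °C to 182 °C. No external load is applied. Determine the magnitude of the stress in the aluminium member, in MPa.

σ ≈ 63.7 MPa (compressive)

The aluminium has the larger α, so on heating it would change length more than the stainless steel if both were free. The rigid plates force a common final length, so the aluminium is put into compression and the stainless steel into tension, with equal and opposite forces P (no external load).
Setting the final lengths equal and cancelling L: (α₁ − α₂)ΔT = P/(A₁E₁) + P/(A₂E₂).
|α₁ − α₂|·ΔT = 7.2×10⁻⁶ × 171 = 0.001231.
1/(A₁E₁) + 1/(A₂E₂) = 1/(2150×70×10³) + 1/(2250×190×10³) = 8.984×10⁻⁹ N⁻¹.
P = 0.001231 / 8.984×10⁻⁹ = 137000 N = 137 kN.
σ_{aluminium} = P/A₁ = 137000/2150 = 63.74 MPa, compressive.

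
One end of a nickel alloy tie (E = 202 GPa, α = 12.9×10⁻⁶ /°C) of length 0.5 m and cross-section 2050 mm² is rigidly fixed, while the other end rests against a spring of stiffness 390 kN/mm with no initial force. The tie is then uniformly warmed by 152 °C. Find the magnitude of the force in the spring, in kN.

The unrestrained thermal change is αΔT L = 12.9×10⁻⁶ × 152 × 500 = 0.9804 mm.
With a force P in the spring, the elastic change of the tie is PL/(AE) and that of the spring is P/k; compatibility requires their sum to equal δ_free.
P [ L/(AE) + 1/k ] = δ_free → P [ 500/(2050×202×10³) + 1/(390×10³) ] = 0.9804.
P = 0.9804 / 3.772×10⁻⁶ = 259900 N.

P ≈ 260 kN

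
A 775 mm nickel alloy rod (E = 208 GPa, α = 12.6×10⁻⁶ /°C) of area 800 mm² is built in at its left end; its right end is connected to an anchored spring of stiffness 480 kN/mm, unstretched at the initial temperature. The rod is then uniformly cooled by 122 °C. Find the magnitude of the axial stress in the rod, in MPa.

σ ≈ 221 MPa (tensile)

The unrestrained thermal change is αΔT L = 12.6×10⁻⁶ × 122 × 775 = 1.191 mm.
With a force P in the spring, the elastic change of the rod is PL/(AE) and that of the spring is P/k; compatibility requires their sum to equal δ_free.
P [ L/(AE) + 1/k ] = δ_free → P [ 775/(800×208×10³) + 1/(480×10³) ] = 1.191.
P = 1.191 / 6.741×10⁻⁶ = 176700 N.
σ = P/A = 176700/800 = 220.9 MPa.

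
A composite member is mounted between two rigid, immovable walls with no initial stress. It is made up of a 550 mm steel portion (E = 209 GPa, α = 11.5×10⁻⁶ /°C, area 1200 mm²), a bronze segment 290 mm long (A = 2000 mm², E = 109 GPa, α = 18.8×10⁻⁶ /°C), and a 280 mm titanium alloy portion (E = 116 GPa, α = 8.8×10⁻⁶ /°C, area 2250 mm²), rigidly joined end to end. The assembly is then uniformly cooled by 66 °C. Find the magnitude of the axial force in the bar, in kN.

If the supports were absent, the total length change would be Σ αᵢΔT Lᵢ = 11.5×10⁻⁶×66×550 + 18.8×10⁻⁶×66×290 + 8.8×10⁻⁶×66×280 = 0.9399 mm.
The rigid supports impose zero overall length change; the single axial force P common to all segments must satisfy P Σ Lᵢ/(AᵢEᵢ) = δ_free.
Σ Lᵢ/(AᵢEᵢ) = 550/(1200×209×10³) + 290/(2000×109×10³) + 280/(2250×116×10³) = 4.596×10⁻⁶ mm/N.
Hence P = δ_free / Σ(L/AE) = 0.9399/4.596×10⁻⁶ = 204.5 kN (tensile).

P ≈ 205 kN (tensile)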